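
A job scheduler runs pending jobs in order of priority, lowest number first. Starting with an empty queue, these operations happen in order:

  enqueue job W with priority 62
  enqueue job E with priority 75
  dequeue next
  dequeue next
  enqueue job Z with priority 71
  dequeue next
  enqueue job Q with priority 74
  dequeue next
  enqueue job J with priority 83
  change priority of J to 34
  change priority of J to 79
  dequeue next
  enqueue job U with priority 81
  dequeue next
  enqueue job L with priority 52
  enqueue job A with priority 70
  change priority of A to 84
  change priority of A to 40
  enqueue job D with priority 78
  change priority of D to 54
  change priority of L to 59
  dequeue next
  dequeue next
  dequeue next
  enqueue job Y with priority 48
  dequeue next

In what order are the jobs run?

add W (priority 62) → {W:62}
add E (priority 75) → {W:62, E:75}
dequeue next → W; now {E:75}
dequeue next → E; now {}
add Z (priority 71) → {Z:71}
dequeue next → Z; now {}
add Q (priority 74) → {Q:74}
dequeue next → Q; now {}
add J (priority 83) → {J:83}
update J to priority 34 → {J:34}
update J to priority 79 → {J:79}
dequeue next → J; now {}
add U (priority 81) → {U:81}
dequeue next → U; now {}
add L (priority 52) → {L:52}
add A (priority 70) → {L:52, A:70}
update A to priority 84 → {L:52, A:84}
update A to priority 40 → {A:40, L:52}
add D (priority 78) → {A:40, L:52, D:78}
update D to priority 54 → {A:40, L:52, D:54}
update L to priority 59 → {A:40, D:54, L:59}
dequeue next → A; now {D:54, L:59}
dequeue next → D; now {L:59}
dequeue next → L; now {}
add Y (priority 48) → {Y:48}
dequeue next → Y; now {}

[W, E, Z, Q, J, U, A, D, L, Y]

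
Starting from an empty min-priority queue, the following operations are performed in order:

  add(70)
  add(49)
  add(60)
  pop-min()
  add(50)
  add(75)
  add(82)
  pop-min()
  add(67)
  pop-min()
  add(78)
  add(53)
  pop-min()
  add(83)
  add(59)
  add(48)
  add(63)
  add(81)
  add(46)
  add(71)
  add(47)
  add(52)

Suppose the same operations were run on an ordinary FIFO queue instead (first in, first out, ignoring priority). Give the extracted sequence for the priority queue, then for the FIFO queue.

insert 70 → {70}
insert 49 → {49, 70}
insert 60 → {49, 60, 70}
pop-min → 49; now {60, 70}
insert 50 → {50, 60, 70}
insert 75 → {50, 60, 70, 75}
insert 82 → {50, 60, 70, 75, 82}
pop-min → 50; now {60, 70, 75, 82}
insert 67 → {60, 67, 70, 75, 82}
pop-min → 60; now {67, 70, 75, 82}
insert 78 → {67, 70, 75, 78, 82}
insert 53 → {53, 67, 70, 75, 78, 82}
pop-min → 53; now {67, 70, 75, 78, 82}
insert 83 → {67, 70, 75, 78, 82, 83}
insert 59 → {59, 67, 70, 75, 78, 82, 83}
insert 48 → {48, 59, 67, 70, 75, 78, 82, 83}
insert 63 → {48, 59, 63, 67, 70, 75, 78, 82, 83}
insert 81 → {48, 59, 63, 67, 70, 75, 78, 81, 82, 83}
insert 46 → {46, 48, 59, 63, 67, 70, 75, 78, 81, 82, 83}
insert 71 → {46, 48, 59, 63, 67, 70, 71, 75, 78, 81, 82, 83}
insert 47 → {46, 47, 48, 59, 63, 67, 70, 71, 75, 78, 81, 82, 83}
insert 52 → {46, 47, 48, 52, 59, 63, 67, 70, 71, 75, 78, 81, 82, 83}

priority queue: [49, 50, 60, 53]; FIFO queue: 70, 49, 60, 50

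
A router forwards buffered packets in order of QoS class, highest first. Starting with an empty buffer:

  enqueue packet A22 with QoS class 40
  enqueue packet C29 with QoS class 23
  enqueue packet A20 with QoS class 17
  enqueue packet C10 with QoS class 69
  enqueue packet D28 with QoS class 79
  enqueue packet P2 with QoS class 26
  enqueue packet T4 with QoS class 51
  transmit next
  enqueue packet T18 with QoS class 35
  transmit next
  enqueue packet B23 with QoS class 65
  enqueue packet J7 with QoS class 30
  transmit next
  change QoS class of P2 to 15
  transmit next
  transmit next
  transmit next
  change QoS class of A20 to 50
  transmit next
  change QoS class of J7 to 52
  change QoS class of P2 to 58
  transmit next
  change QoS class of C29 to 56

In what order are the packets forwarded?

add A22 (QoS class 40) → {A22:40}
add C29 (QoS class 23) → {A22:40, C29:23}
add A20 (QoS class 17) → {A22:40, C29:23, A20:17}
add C10 (QoS class 69) → {C10:69, A22:40, C29:23, A20:17}
add D28 (QoS class 79) → {D28:79, C10:69, A22:40, C29:23, A20:17}
add P2 (QoS class 26) → {D28:79, C10:69, A22:40, P2:26, C29:23, A20:17}
add T4 (QoS class 51) → {D28:79, C10:69, T4:51, A22:40, P2:26, C29:23, A20:17}
transmit next → D28; now {C10:69, T4:51, A22:40, P2:26, C29:23, A20:17}
add T18 (QoS class 35) → {C10:69, T4:51, A22:40, T18:35, P2:26, C29:23, A20:17}
transmit next → C10; now {T4:51, A22:40, T18:35, P2:26, C29:23, A20:17}
add B23 (QoS class 65) → {B23:65, T4:51, A22:40, T18:35, P2:26, C29:23, A20:17}
add J7 (QoS class 30) → {B23:65, T4:51, A22:40, T18:35, J7:30, P2:26, C29:23, A20:17}
transmit next → B23; now {T4:51, A22:40, T18:35, J7:30, P2:26, C29:23, A20:17}
update P2 to QoS class 15 → {T4:51, A22:40, T18:35, J7:30, C29:23, A20:17, P2:15}
transmit next → T4; now {A22:40, T18:35, J7:30, C29:23, A20:17, P2:15}
transmit next → A22; now {T18:35, J7:30, C29:23, A20:17, P2:15}
transmit next → T18; now {J7:30, C29:23, A20:17, P2:15}
update A20 to QoS class 50 → {A20:50, J7:30, C29:23, P2:15}
transmit next → A20; now {J7:30, C29:23, P2:15}
update J7 to QoS class 52 → {J7:52, C29:23, P2:15}
update P2 to QoS class 58 → {P2:58, J7:52, C29:23}
transmit next → P2; now {J7:52, C29:23}
update C29 to QoS class 56 → {C29:56, J7:52}

[D28, C10, B23, T4, A22, T18, A20, P2]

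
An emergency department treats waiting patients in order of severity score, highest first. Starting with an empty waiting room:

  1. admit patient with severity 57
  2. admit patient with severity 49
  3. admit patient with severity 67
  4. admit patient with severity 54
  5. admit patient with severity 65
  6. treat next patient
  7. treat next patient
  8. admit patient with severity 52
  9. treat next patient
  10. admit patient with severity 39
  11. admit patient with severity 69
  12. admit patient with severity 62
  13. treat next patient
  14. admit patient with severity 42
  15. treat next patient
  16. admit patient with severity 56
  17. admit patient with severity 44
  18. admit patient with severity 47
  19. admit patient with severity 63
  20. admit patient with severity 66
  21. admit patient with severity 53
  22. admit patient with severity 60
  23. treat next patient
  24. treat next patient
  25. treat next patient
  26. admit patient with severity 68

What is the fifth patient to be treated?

62

insert 57 → {57}
insert 49 → {57, 49}
insert 67 → {67, 57, 49}
insert 54 → {67, 57, 54, 49}
insert 65 → {67, 65, 57, 54, 49}
treat next patient → 67; now {65, 57, 54, 49}
treat next patient → 65; now {57, 54, 49}
insert 52 → {57, 54, 52, 49}
treat next patient → 57; now {54, 52, 49}
insert 39 → {54, 52, 49, 39}
insert 69 → {69, 54, 52, 49, 39}
insert 62 → {69, 62, 54, 52, 49, 39}
treat next patient → 69; now {62, 54, 52, 49, 39}
insert 42 → {62, 54, 52, 49, 42, 39}
treat next patient → 62; now {54, 52, 49, 42, 39}
insert 56 → {56, 54, 52, 49, 42, 39}
insert 44 → {56, 54, 52, 49, 44, 42, 39}
insert 47 → {56, 54, 52, 49, 47, 44, 42, 39}
insert 63 → {63, 56, 54, 52, 49, 47, 44, 42, 39}
insert 66 → {66, 63, 56, 54, 52, 49, 47, 44, 42, 39}
insert 53 → {66, 63, 56, 54, 53, 52, 49, 47, 44, 42, 39}
insert 60 → {66, 63, 60, 56, 54, 53, 52, 49, 47, 44, 42, 39}
treat next patient → 66; now {63, 60, 56, 54, 53, 52, 49, 47, 44, 42, 39}
treat next patient → 63; now {60, 56, 54, 53, 52, 49, 47, 44, 42, 39}
treat next patient → 60; now {56, 54, 53, 52, 49, 47, 44, 42, 39}
insert 68 → {68, 56, 54, 53, 52, 49, 47, 44, 42, 39}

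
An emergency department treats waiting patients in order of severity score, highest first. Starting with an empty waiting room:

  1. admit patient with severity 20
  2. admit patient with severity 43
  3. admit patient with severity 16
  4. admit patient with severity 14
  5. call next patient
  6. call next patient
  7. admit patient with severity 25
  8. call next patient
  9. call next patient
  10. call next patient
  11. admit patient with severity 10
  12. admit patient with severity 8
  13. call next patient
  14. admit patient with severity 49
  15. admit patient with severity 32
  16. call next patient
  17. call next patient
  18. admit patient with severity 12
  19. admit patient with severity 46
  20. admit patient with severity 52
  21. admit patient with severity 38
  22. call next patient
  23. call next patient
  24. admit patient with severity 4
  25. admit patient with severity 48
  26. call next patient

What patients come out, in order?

insert 20 → {20}
insert 43 → {43, 20}
insert 16 → {43, 20, 16}
insert 14 → {43, 20, 16, 14}
call next patient → 43; now {20, 16, 14}
call next patient → 20; now {16, 14}
insert 25 → {25, 16, 14}
call next patient → 25; now {16, 14}
call next patient → 16; now {14}
call next patient → 14; now {}
insert 10 → {10}
insert 8 → {10, 8}
call next patient → 10; now {8}
insert 49 → {49, 8}
insert 32 → {49, 32, 8}
call next patient → 49; now {32, 8}
call next patient → 32; now {8}
insert 12 → {12, 8}
insert 46 → {46, 12, 8}
insert 52 → {52, 46, 12, 8}
insert 38 → {52, 46, 38, 12, 8}
call next patient → 52; now {46, 38, 12, 8}
call next patient → 46; now {38, 12, 8}
insert 4 → {38, 12, 8, 4}
insert 48 → {48, 38, 12, 8, 4}
call next patient → 48; now {38, 12, 8, 4}

[43, 20, 25, 16, 14, 10, 49, 32, 52, 46, 48]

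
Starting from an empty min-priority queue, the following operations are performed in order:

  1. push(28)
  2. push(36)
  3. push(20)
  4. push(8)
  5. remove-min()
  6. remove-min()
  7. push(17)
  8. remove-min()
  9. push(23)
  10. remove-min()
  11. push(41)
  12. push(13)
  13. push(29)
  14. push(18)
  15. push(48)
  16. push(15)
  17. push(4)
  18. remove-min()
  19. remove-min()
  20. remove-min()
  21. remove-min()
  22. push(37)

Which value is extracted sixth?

13

insert 28 → {28}
insert 36 → {28, 36}
insert 20 → {20, 28, 36}
insert 8 → {8, 20, 28, 36}
remove-min → 8; now {20, 28, 36}
remove-min → 20; now {28, 36}
insert 17 → {17, 28, 36}
remove-min → 17; now {28, 36}
insert 23 → {23, 28, 36}
remove-min → 23; now {28, 36}
insert 41 → {28, 36, 41}
insert 13 → {13, 28, 36, 41}
insert 29 → {13, 28, 29, 36, 41}
insert 18 → {13, 18, 28, 29, 36, 41}
insert 48 → {13, 18, 28, 29, 36, 41, 48}
insert 15 → {13, 15, 18, 28, 29, 36, 41, 48}
insert 4 → {4, 13, 15, 18, 28, 29, 36, 41, 48}
remove-min → 4; now {13, 15, 18, 28, 29, 36, 41, 48}
remove-min → 13; now {15, 18, 28, 29, 36, 41, 48}
remove-min → 15; now {18, 28, 29, 36, 41, 48}
remove-min → 18; now {28, 29, 36, 41, 48}
insert 37 → {28, 29, 36, 37, 41, 48}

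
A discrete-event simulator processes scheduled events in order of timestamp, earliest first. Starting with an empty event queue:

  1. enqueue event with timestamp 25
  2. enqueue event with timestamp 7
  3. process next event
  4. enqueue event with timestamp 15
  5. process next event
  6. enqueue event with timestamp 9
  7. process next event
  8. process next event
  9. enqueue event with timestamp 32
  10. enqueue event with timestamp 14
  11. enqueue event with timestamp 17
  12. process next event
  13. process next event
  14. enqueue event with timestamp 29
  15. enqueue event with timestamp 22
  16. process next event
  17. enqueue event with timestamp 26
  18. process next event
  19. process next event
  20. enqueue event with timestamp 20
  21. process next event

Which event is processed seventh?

insert 25 → {25}
insert 7 → {7, 25}
process next event → 7; now {25}
insert 15 → {15, 25}
process next event → 15; now {25}
insert 9 → {9, 25}
process next event → 9; now {25}
process next event → 25; now {}
insert 32 → {32}
insert 14 → {14, 32}
insert 17 → {14, 17, 32}
process next event → 14; now {17, 32}
process next event → 17; now {32}
insert 29 → {29, 32}
insert 22 → {22, 29, 32}
process next event → 22; now {29, 32}
insert 26 → {26, 29, 32}
process next event → 26; now {29, 32}
process next event → 29; now {32}
insert 20 → {20, 32}
process next event → 20; now {32}

22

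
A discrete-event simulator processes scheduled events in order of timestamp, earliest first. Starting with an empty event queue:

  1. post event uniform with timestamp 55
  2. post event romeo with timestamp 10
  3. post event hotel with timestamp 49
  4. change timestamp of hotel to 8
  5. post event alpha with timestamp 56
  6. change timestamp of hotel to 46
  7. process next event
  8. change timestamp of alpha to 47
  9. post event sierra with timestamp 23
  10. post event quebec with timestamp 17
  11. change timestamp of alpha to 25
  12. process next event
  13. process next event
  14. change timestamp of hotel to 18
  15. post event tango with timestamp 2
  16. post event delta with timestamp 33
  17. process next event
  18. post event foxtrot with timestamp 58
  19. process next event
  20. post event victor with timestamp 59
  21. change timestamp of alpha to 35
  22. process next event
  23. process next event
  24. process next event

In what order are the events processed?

[romeo, quebec, sierra, tango, hotel, delta, alpha, uniform]

add uniform (timestamp 55) → {uniform:55}
add romeo (timestamp 10) → {romeo:10, uniform:55}
add hotel (timestamp 49) → {romeo:10, hotel:49, uniform:55}
update hotel to timestamp 8 → {hotel:8, romeo:10, uniform:55}
add alpha (timestamp 56) → {hotel:8, romeo:10, uniform:55, alpha:56}
update hotel to timestamp 46 → {romeo:10, hotel:46, uniform:55, alpha:56}
process next event → romeo; now {hotel:46, uniform:55, alpha:56}
update alpha to timestamp 47 → {hotel:46, alpha:47, uniform:55}
add sierra (timestamp 23) → {sierra:23, hotel:46, alpha:47, uniform:55}
add quebec (timestamp 17) → {quebec:17, sierra:23, hotel:46, alpha:47, uniform:55}
update alpha to timestamp 25 → {quebec:17, sierra:23, alpha:25, hotel:46, uniform:55}
process next event → quebec; now {sierra:23, alpha:25, hotel:46, uniform:55}
process next event → sierra; now {alpha:25, hotel:46, uniform:55}
update hotel to timestamp 18 → {hotel:18, alpha:25, uniform:55}
add tango (timestamp 2) → {tango:2, hotel:18, alpha:25, uniform:55}
add delta (timestamp 33) → {tango:2, hotel:18, alpha:25, delta:33, uniform:55}
process next event → tango; now {hotel:18, alpha:25, delta:33, uniform:55}
add foxtrot (timestamp 58) → {hotel:18, alpha:25, delta:33, uniform:55, foxtrot:58}
process next event → hotel; now {alpha:25, delta:33, uniform:55, foxtrot:58}
add victor (timestamp 59) → {alpha:25, delta:33, uniform:55, foxtrot:58, victor:59}
update alpha to timestamp 35 → {delta:33, alpha:35, uniform:55, foxtrot:58, victor:59}
process next event → delta; now {alpha:35, uniform:55, foxtrot:58, victor:59}
process next event → alpha; now {uniform:55, foxtrot:58, victor:59}
process next event → uniform; now {foxtrot:58, victor:59}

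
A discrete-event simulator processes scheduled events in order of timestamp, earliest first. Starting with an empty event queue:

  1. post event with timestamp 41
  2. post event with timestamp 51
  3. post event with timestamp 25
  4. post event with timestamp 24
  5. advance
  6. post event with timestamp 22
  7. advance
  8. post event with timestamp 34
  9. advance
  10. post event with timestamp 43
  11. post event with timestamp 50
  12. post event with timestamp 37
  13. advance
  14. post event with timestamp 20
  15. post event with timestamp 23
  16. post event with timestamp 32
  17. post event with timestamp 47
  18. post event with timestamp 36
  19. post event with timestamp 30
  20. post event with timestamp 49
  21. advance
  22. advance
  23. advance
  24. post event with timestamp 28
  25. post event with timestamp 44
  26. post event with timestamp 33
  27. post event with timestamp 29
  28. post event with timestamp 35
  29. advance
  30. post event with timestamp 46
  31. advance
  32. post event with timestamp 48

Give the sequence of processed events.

24 → 22 → 25 → 34 → 20 → 23 → 30 → 28 → 29

insert 41 → {41}
insert 51 → {41, 51}
insert 25 → {25, 41, 51}
insert 24 → {24, 25, 41, 51}
advance → 24; now {25, 41, 51}
insert 22 → {22, 25, 41, 51}
advance → 22; now {25, 41, 51}
insert 34 → {25, 34, 41, 51}
advance → 25; now {34, 41, 51}
insert 43 → {34, 41, 43, 51}
insert 50 → {34, 41, 43, 50, 51}
insert 37 → {34, 37, 41, 43, 50, 51}
advance → 34; now {37, 41, 43, 50, 51}
insert 20 → {20, 37, 41, 43, 50, 51}
insert 23 → {20, 23, 37, 41, 43, 50, 51}
insert 32 → {20, 23, 32, 37, 41, 43, 50, 51}
insert 47 → {20, 23, 32, 37, 41, 43, 47, 50, 51}
insert 36 → {20, 23, 32, 36, 37, 41, 43, 47, 50, 51}
insert 30 → {20, 23, 30, 32, 36, 37, 41, 43, 47, 50, 51}
insert 49 → {20, 23, 30, 32, 36, 37, 41, 43, 47, 49, 50, 51}
advance → 20; now {23, 30, 32, 36, 37, 41, 43, 47, 49, 50, 51}
advance → 23; now {30, 32, 36, 37, 41, 43, 47, 49, 50, 51}
advance → 30; now {32, 36, 37, 41, 43, 47, 49, 50, 51}
insert 28 → {28, 32, 36, 37, 41, 43, 47, 49, 50, 51}
insert 44 → {28, 32, 36, 37, 41, 43, 44, 47, 49, 50, 51}
insert 33 → {28, 32, 33, 36, 37, 41, 43, 44, 47, 49, 50, 51}
insert 29 → {28, 29, 32, 33, 36, 37, 41, 43, 44, 47, 49, 50, 51}
insert 35 → {28, 29, 32, 33, 35, 36, 37, 41, 43, 44, 47, 49, 50, 51}
advance → 28; now {29, 32, 33, 35, 36, 37, 41, 43, 44, 47, 49, 50, 51}
insert 46 → {29, 32, 33, 35, 36, 37, 41, 43, 44, 46, 47, 49, 50, 51}
advance → 29; now {32, 33, 35, 36, 37, 41, 43, 44, 46, 47, 49, 50, 51}
insert 48 → {32, 33, 35, 36, 37, 41, 43, 44, 46, 47, 48, 49, 50, 51}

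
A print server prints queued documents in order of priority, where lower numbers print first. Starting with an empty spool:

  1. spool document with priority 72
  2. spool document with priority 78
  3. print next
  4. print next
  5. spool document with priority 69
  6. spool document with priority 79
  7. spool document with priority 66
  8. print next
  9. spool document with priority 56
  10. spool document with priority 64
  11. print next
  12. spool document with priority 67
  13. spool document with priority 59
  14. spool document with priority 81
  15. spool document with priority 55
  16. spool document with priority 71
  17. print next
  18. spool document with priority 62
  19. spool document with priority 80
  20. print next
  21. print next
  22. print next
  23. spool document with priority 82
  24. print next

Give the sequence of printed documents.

insert 72 → {72}
insert 78 → {72, 78}
print next → 72; now {78}
print next → 78; now {}
insert 69 → {69}
insert 79 → {69, 79}
insert 66 → {66, 69, 79}
print next → 66; now {69, 79}
insert 56 → {56, 69, 79}
insert 64 → {56, 64, 69, 79}
print next → 56; now {64, 69, 79}
insert 67 → {64, 67, 69, 79}
insert 59 → {59, 64, 67, 69, 79}
insert 81 → {59, 64, 67, 69, 79, 81}
insert 55 → {55, 59, 64, 67, 69, 79, 81}
insert 71 → {55, 59, 64, 67, 69, 71, 79, 81}
print next → 55; now {59, 64, 67, 69, 71, 79, 81}
insert 62 → {59, 62, 64, 67, 69, 71, 79, 81}
insert 80 → {59, 62, 64, 67, 69, 71, 79, 80, 81}
print next → 59; now {62, 64, 67, 69, 71, 79, 80, 81}
print next → 62; now {64, 67, 69, 71, 79, 80, 81}
print next → 64; now {67, 69, 71, 79, 80, 81}
insert 82 → {67, 69, 71, 79, 80, 81, 82}
print next → 67; now {69, 71, 79, 80, 81, 82}

72, 78, 66, 56, 55, 59, 62, 64, 67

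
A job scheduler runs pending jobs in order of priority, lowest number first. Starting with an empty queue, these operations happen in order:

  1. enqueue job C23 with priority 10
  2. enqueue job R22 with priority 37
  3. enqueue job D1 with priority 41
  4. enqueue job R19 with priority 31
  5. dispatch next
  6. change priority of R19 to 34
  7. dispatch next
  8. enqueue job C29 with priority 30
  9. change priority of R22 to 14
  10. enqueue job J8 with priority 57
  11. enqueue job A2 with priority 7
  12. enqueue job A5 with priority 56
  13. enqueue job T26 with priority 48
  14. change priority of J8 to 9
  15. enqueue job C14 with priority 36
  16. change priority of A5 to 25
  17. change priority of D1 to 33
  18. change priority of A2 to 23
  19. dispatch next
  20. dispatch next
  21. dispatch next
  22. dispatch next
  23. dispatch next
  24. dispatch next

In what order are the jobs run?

add C23 (priority 10) → {C23:10}
add R22 (priority 37) → {C23:10, R22:37}
add D1 (priority 41) → {C23:10, R22:37, D1:41}
add R19 (priority 31) → {C23:10, R19:31, R22:37, D1:41}
dispatch next → C23; now {R19:31, R22:37, D1:41}
update R19 to priority 34 → {R19:34, R22:37, D1:41}
dispatch next → R19; now {R22:37, D1:41}
add C29 (priority 30) → {C29:30, R22:37, D1:41}
update R22 to priority 14 → {R22:14, C29:30, D1:41}
add J8 (priority 57) → {R22:14, C29:30, D1:41, J8:57}
add A2 (priority 7) → {A2:7, R22:14, C29:30, D1:41, J8:57}
add A5 (priority 56) → {A2:7, R22:14, C29:30, D1:41, A5:56, J8:57}
add T26 (priority 48) → {A2:7, R22:14, C29:30, D1:41, T26:48, A5:56, J8:57}
update J8 to priority 9 → {A2:7, J8:9, R22:14, C29:30, D1:41, T26:48, A5:56}
add C14 (priority 36) → {A2:7, J8:9, R22:14, C29:30, C14:36, D1:41, T26:48, A5:56}
update A5 to priority 25 → {A2:7, J8:9, R22:14, A5:25, C29:30, C14:36, D1:41, T26:48}
update D1 to priority 33 → {A2:7, J8:9, R22:14, A5:25, C29:30, D1:33, C14:36, T26:48}
update A2 to priority 23 → {J8:9, R22:14, A2:23, A5:25, C29:30, D1:33, C14:36, T26:48}
dispatch next → J8; now {R22:14, A2:23, A5:25, C29:30, D1:33, C14:36, T26:48}
dispatch next → R22; now {A2:23, A5:25, C29:30, D1:33, C14:36, T26:48}
dispatch next → A2; now {A5:25, C29:30, D1:33, C14:36, T26:48}
dispatch next → A5; now {C29:30, D1:33, C14:36, T26:48}
dispatch next → C29; now {D1:33, C14:36, T26:48}
dispatch next → D1; now {C14:36, T26:48}

[C23, R19, J8, R22, A2, A5, C29, D1]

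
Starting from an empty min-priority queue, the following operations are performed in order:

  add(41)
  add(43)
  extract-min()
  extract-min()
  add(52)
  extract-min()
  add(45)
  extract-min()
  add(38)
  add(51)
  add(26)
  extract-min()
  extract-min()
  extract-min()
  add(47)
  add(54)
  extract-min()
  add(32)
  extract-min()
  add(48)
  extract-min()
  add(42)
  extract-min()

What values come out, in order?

insert 41 → {41}
insert 43 → {41, 43}
extract-min → 41; now {43}
extract-min → 43; now {}
insert 52 → {52}
extract-min → 52; now {}
insert 45 → {45}
extract-min → 45; now {}
insert 38 → {38}
insert 51 → {38, 51}
insert 26 → {26, 38, 51}
extract-min → 26; now {38, 51}
extract-min → 38; now {51}
extract-min → 51; now {}
insert 47 → {47}
insert 54 → {47, 54}
extract-min → 47; now {54}
insert 32 → {32, 54}
extract-min → 32; now {54}
insert 48 → {48, 54}
extract-min → 48; now {54}
insert 42 → {42, 54}
extract-min → 42; now {54}

41 → 43 → 52 → 45 → 26 → 38 → 51 → 47 → 32 → 48 → 42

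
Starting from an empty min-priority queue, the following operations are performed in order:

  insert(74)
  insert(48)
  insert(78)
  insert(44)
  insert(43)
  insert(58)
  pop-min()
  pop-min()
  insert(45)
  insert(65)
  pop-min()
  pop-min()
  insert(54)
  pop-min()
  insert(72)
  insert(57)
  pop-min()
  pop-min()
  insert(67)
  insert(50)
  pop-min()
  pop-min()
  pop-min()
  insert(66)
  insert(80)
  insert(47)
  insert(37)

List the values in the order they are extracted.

insert 74 → {74}
insert 48 → {48, 74}
insert 78 → {48, 74, 78}
insert 44 → {44, 48, 74, 78}
insert 43 → {43, 44, 48, 74, 78}
insert 58 → {43, 44, 48, 58, 74, 78}
pop-min → 43; now {44, 48, 58, 74, 78}
pop-min → 44; now {48, 58, 74, 78}
insert 45 → {45, 48, 58, 74, 78}
insert 65 → {45, 48, 58, 65, 74, 78}
pop-min → 45; now {48, 58, 65, 74, 78}
pop-min → 48; now {58, 65, 74, 78}
insert 54 → {54, 58, 65, 74, 78}
pop-min → 54; now {58, 65, 74, 78}
insert 72 → {58, 65, 72, 74, 78}
insert 57 → {57, 58, 65, 72, 74, 78}
pop-min → 57; now {58, 65, 72, 74, 78}
pop-min → 58; now {65, 72, 74, 78}
insert 67 → {65, 67, 72, 74, 78}
insert 50 → {50, 65, 67, 72, 74, 78}
pop-min → 50; now {65, 67, 72, 74, 78}
pop-min → 65; now {67, 72, 74, 78}
pop-min → 67; now {72, 74, 78}
insert 66 → {66, 72, 74, 78}
insert 80 → {66, 72, 74, 78, 80}
insert 47 → {47, 66, 72, 74, 78, 80}
insert 37 → {37, 47, 66, 72, 74, 78, 80}

[43, 44, 45, 48, 54, 57, 58, 50, 65, 67]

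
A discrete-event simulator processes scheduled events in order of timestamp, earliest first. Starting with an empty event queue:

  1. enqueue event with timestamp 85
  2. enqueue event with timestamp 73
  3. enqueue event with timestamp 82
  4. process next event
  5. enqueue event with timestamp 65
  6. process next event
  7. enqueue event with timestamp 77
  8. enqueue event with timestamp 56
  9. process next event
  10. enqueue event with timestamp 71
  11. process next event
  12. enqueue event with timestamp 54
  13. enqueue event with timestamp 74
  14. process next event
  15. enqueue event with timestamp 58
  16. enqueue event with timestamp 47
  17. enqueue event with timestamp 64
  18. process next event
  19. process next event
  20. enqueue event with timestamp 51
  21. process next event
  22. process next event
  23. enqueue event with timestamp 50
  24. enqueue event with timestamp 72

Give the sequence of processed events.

73 → 65 → 56 → 71 → 54 → 47 → 58 → 51 → 64

insert 85 → {85}
insert 73 → {73, 85}
insert 82 → {73, 82, 85}
process next event → 73; now {82, 85}
insert 65 → {65, 82, 85}
process next event → 65; now {82, 85}
insert 77 → {77, 82, 85}
insert 56 → {56, 77, 82, 85}
process next event → 56; now {77, 82, 85}
insert 71 → {71, 77, 82, 85}
process next event → 71; now {77, 82, 85}
insert 54 → {54, 77, 82, 85}
insert 74 → {54, 74, 77, 82, 85}
process next event → 54; now {74, 77, 82, 85}
insert 58 → {58, 74, 77, 82, 85}
insert 47 → {47, 58, 74, 77, 82, 85}
insert 64 → {47, 58, 64, 74, 77, 82, 85}
process next event → 47; now {58, 64, 74, 77, 82, 85}
process next event → 58; now {64, 74, 77, 82, 85}
insert 51 → {51, 64, 74, 77, 82, 85}
process next event → 51; now {64, 74, 77, 82, 85}
process next event → 64; now {74, 77, 82, 85}
insert 50 → {50, 74, 77, 82, 85}
insert 72 → {50, 72, 74, 77, 82, 85}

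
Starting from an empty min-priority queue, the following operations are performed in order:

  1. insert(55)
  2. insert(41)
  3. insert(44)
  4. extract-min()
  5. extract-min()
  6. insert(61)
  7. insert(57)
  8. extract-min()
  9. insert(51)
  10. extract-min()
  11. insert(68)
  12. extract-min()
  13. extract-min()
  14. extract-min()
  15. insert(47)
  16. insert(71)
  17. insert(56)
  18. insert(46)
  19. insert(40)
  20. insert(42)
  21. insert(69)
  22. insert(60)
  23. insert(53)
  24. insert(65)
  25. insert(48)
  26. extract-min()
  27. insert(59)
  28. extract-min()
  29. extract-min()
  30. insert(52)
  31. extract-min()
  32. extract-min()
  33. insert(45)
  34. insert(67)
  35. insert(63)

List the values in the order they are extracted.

insert 55 → {55}
insert 41 → {41, 55}
insert 44 → {41, 44, 55}
extract-min → 41; now {44, 55}
extract-min → 44; now {55}
insert 61 → {55, 61}
insert 57 → {55, 57, 61}
extract-min → 55; now {57, 61}
insert 51 → {51, 57, 61}
extract-min → 51; now {57, 61}
insert 68 → {57, 61, 68}
extract-min → 57; now {61, 68}
extract-min → 61; now {68}
extract-min → 68; now {}
insert 47 → {47}
insert 71 → {47, 71}
insert 56 → {47, 56, 71}
insert 46 → {46, 47, 56, 71}
insert 40 → {40, 46, 47, 56, 71}
insert 42 → {40, 42, 46, 47, 56, 71}
insert 69 → {40, 42, 46, 47, 56, 69, 71}
insert 60 → {40, 42, 46, 47, 56, 60, 69, 71}
insert 53 → {40, 42, 46, 47, 53, 56, 60, 69, 71}
insert 65 → {40, 42, 46, 47, 53, 56, 60, 65, 69, 71}
insert 48 → {40, 42, 46, 47, 48, 53, 56, 60, 65, 69, 71}
extract-min → 40; now {42, 46, 47, 48, 53, 56, 60, 65, 69, 71}
insert 59 → {42, 46, 47, 48, 53, 56, 59, 60, 65, 69, 71}
extract-min → 42; now {46, 47, 48, 53, 56, 59, 60, 65, 69, 71}
extract-min → 46; now {47, 48, 53, 56, 59, 60, 65, 69, 71}
insert 52 → {47, 48, 52, 53, 56, 59, 60, 65, 69, 71}
extract-min → 47; now {48, 52, 53, 56, 59, 60, 65, 69, 71}
extract-min → 48; now {52, 53, 56, 59, 60, 65, 69, 71}
insert 45 → {45, 52, 53, 56, 59, 60, 65, 69, 71}
insert 67 → {45, 52, 53, 56, 59, 60, 65, 67, 69, 71}
insert 63 → {45, 52, 53, 56, 59, 60, 63, 65, 67, 69, 71}

41, 44, 55, 51, 57, 61, 68, 40, 42, 46, 47, 48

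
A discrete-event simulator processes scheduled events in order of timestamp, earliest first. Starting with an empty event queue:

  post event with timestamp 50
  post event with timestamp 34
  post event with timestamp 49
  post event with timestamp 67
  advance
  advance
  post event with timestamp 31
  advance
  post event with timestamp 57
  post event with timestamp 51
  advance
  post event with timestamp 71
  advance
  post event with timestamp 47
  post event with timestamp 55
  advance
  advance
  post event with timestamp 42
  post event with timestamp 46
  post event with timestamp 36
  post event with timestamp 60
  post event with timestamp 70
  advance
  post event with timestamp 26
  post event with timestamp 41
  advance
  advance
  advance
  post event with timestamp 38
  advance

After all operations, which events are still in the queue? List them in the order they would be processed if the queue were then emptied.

insert 50 → {50}
insert 34 → {34, 50}
insert 49 → {34, 49, 50}
insert 67 → {34, 49, 50, 67}
advance → 34; now {49, 50, 67}
advance → 49; now {50, 67}
insert 31 → {31, 50, 67}
advance → 31; now {50, 67}
insert 57 → {50, 57, 67}
insert 51 → {50, 51, 57, 67}
advance → 50; now {51, 57, 67}
insert 71 → {51, 57, 67, 71}
advance → 51; now {57, 67, 71}
insert 47 → {47, 57, 67, 71}
insert 55 → {47, 55, 57, 67, 71}
advance → 47; now {55, 57, 67, 71}
advance → 55; now {57, 67, 71}
insert 42 → {42, 57, 67, 71}
insert 46 → {42, 46, 57, 67, 71}
insert 36 → {36, 42, 46, 57, 67, 71}
insert 60 → {36, 42, 46, 57, 60, 67, 71}
insert 70 → {36, 42, 46, 57, 60, 67, 70, 71}
advance → 36; now {42, 46, 57, 60, 67, 70, 71}
insert 26 → {26, 42, 46, 57, 60, 67, 70, 71}
insert 41 → {26, 41, 42, 46, 57, 60, 67, 70, 71}
advance → 26; now {41, 42, 46, 57, 60, 67, 70, 71}
advance → 41; now {42, 46, 57, 60, 67, 70, 71}
advance → 42; now {46, 57, 60, 67, 70, 71}
insert 38 → {38, 46, 57, 60, 67, 70, 71}
advance → 38; now {46, 57, 60, 67, 70, 71}

46, 57, 60, 67, 70, 71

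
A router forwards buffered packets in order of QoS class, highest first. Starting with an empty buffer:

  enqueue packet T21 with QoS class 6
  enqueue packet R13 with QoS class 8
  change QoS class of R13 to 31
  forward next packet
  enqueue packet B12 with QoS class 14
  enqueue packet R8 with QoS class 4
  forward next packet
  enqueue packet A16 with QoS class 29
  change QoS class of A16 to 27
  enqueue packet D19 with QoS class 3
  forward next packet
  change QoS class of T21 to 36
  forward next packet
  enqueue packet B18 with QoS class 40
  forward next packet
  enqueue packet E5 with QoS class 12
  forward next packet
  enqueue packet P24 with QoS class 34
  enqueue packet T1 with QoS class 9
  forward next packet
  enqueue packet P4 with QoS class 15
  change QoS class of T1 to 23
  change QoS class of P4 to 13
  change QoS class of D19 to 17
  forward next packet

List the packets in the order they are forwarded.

R13 → B12 → A16 → T21 → B18 → E5 → P24 → T1

add T21 (QoS class 6) → {T21:6}
add R13 (QoS class 8) → {R13:8, T21:6}
update R13 to QoS class 31 → {R13:31, T21:6}
forward next packet → R13; now {T21:6}
add B12 (QoS class 14) → {B12:14, T21:6}
add R8 (QoS class 4) → {B12:14, T21:6, R8:4}
forward next packet → B12; now {T21:6, R8:4}
add A16 (QoS class 29) → {A16:29, T21:6, R8:4}
update A16 to QoS class 27 → {A16:27, T21:6, R8:4}
add D19 (QoS class 3) → {A16:27, T21:6, R8:4, D19:3}
forward next packet → A16; now {T21:6, R8:4, D19:3}
update T21 to QoS class 36 → {T21:36, R8:4, D19:3}
forward next packet → T21; now {R8:4, D19:3}
add B18 (QoS class 40) → {B18:40, R8:4, D19:3}
forward next packet → B18; now {R8:4, D19:3}
add E5 (QoS class 12) → {E5:12, R8:4, D19:3}
forward next packet → E5; now {R8:4, D19:3}
add P24 (QoS class 34) → {P24:34, R8:4, D19:3}
add T1 (QoS class 9) → {P24:34, T1:9, R8:4, D19:3}
forward next packet → P24; now {T1:9, R8:4, D19:3}
add P4 (QoS class 15) → {P4:15, T1:9, R8:4, D19:3}
update T1 to QoS class 23 → {T1:23, P4:15, R8:4, D19:3}
update P4 to QoS class 13 → {T1:23, P4:13, R8:4, D19:3}
update D19 to QoS class 17 → {T1:23, D19:17, P4:13, R8:4}
forward next packet → T1; now {D19:17, P4:13, R8:4}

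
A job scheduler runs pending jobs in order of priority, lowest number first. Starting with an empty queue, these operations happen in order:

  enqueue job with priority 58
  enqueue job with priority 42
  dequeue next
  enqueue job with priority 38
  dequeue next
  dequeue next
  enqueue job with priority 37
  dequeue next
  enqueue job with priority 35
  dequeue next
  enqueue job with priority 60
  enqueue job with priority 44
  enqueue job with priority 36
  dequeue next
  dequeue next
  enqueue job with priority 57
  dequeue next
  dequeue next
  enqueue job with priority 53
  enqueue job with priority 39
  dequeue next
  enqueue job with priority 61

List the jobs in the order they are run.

42, 38, 58, 37, 35, 36, 44, 57, 60, 39

insert 58 → {58}
insert 42 → {42, 58}
dequeue next → 42; now {58}
insert 38 → {38, 58}
dequeue next → 38; now {58}
dequeue next → 58; now {}
insert 37 → {37}
dequeue next → 37; now {}
insert 35 → {35}
dequeue next → 35; now {}
insert 60 → {60}
insert 44 → {44, 60}
insert 36 → {36, 44, 60}
dequeue next → 36; now {44, 60}
dequeue next → 44; now {60}
insert 57 → {57, 60}
dequeue next → 57; now {60}
dequeue next → 60; now {}
insert 53 → {53}
insert 39 → {39, 53}
dequeue next → 39; now {53}
insert 61 → {53, 61}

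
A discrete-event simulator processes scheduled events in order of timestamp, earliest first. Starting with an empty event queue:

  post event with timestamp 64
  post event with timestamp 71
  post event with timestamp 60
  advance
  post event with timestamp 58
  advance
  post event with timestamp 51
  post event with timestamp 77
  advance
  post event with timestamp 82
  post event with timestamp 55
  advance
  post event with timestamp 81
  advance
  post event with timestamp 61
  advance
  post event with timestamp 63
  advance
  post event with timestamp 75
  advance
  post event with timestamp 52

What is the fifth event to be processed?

insert 64 → {64}
insert 71 → {64, 71}
insert 60 → {60, 64, 71}
advance → 60; now {64, 71}
insert 58 → {58, 64, 71}
advance → 58; now {64, 71}
insert 51 → {51, 64, 71}
insert 77 → {51, 64, 71, 77}
advance → 51; now {64, 71, 77}
insert 82 → {64, 71, 77, 82}
insert 55 → {55, 64, 71, 77, 82}
advance → 55; now {64, 71, 77, 82}
insert 81 → {64, 71, 77, 81, 82}
advance → 64; now {71, 77, 81, 82}
insert 61 → {61, 71, 77, 81, 82}
advance → 61; now {71, 77, 81, 82}
insert 63 → {63, 71, 77, 81, 82}
advance → 63; now {71, 77, 81, 82}
insert 75 → {71, 75, 77, 81, 82}
advance → 71; now {75, 77, 81, 82}
insert 52 → {52, 75, 77, 81, 82}

64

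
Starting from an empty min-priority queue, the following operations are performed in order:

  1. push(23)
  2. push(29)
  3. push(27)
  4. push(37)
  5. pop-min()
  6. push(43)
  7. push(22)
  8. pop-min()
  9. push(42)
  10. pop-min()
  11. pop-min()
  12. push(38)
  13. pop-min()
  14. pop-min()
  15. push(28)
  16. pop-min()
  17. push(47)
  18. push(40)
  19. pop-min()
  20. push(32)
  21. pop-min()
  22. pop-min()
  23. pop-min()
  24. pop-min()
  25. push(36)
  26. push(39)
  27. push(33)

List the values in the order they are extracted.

insert 23 → {23}
insert 29 → {23, 29}
insert 27 → {23, 27, 29}
insert 37 → {23, 27, 29, 37}
pop-min → 23; now {27, 29, 37}
insert 43 → {27, 29, 37, 43}
insert 22 → {22, 27, 29, 37, 43}
pop-min → 22; now {27, 29, 37, 43}
insert 42 → {27, 29, 37, 42, 43}
pop-min → 27; now {29, 37, 42, 43}
pop-min → 29; now {37, 42, 43}
insert 38 → {37, 38, 42, 43}
pop-min → 37; now {38, 42, 43}
pop-min → 38; now {42, 43}
insert 28 → {28, 42, 43}
pop-min → 28; now {42, 43}
insert 47 → {42, 43, 47}
insert 40 → {40, 42, 43, 47}
pop-min → 40; now {42, 43, 47}
insert 32 → {32, 42, 43, 47}
pop-min → 32; now {42, 43, 47}
pop-min → 42; now {43, 47}
pop-min → 43; now {47}
pop-min → 47; now {}
insert 36 → {36}
insert 39 → {36, 39}
insert 33 → {33, 36, 39}

[23, 22, 27, 29, 37, 38, 28, 40, 32, 42, 43, 47]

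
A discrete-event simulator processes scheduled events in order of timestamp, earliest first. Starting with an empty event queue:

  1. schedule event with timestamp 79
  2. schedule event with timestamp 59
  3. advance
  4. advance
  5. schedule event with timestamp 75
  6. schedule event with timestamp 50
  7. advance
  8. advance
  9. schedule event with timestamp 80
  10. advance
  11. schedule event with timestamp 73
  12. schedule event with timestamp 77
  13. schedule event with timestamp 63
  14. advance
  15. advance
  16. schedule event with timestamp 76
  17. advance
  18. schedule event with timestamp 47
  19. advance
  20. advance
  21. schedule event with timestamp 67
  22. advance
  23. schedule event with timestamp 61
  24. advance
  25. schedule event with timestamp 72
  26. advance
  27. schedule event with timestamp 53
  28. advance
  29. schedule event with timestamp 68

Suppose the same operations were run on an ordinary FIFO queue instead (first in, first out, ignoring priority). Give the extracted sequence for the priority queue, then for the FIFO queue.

insert 79 → {79}
insert 59 → {59, 79}
advance → 59; now {79}
advance → 79; now {}
insert 75 → {75}
insert 50 → {50, 75}
advance → 50; now {75}
advance → 75; now {}
insert 80 → {80}
advance → 80; now {}
insert 73 → {73}
insert 77 → {73, 77}
insert 63 → {63, 73, 77}
advance → 63; now {73, 77}
advance → 73; now {77}
insert 76 → {76, 77}
advance → 76; now {77}
insert 47 → {47, 77}
advance → 47; now {77}
advance → 77; now {}
insert 67 → {67}
advance → 67; now {}
insert 61 → {61}
advance → 61; now {}
insert 72 → {72}
advance → 72; now {}
insert 53 → {53}
advance → 53; now {}
insert 68 → {68}

priority queue: 59, 79, 50, 75, 80, 63, 73, 76, 47, 77, 67, 61, 72, 53; FIFO queue: 79 → 59 → 75 → 50 → 80 → 73 → 77 → 63 → 76 → 47 → 67 → 61 → 72 → 53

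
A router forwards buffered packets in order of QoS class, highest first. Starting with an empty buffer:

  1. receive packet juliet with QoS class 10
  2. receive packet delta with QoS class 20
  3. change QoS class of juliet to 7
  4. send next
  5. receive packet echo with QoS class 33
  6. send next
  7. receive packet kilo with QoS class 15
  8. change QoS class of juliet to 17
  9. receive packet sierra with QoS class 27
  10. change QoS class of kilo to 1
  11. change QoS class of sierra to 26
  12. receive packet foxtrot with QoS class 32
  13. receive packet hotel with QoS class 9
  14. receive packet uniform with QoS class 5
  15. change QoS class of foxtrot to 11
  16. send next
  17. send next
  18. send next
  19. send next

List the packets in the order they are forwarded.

add juliet (QoS class 10) → {juliet:10}
add delta (QoS class 20) → {delta:20, juliet:10}
update juliet to QoS class 7 → {delta:20, juliet:7}
send next → delta; now {juliet:7}
add echo (QoS class 33) → {echo:33, juliet:7}
send next → echo; now {juliet:7}
add kilo (QoS class 15) → {kilo:15, juliet:7}
update juliet to QoS class 17 → {juliet:17, kilo:15}
add sierra (QoS class 27) → {sierra:27, juliet:17, kilo:15}
update kilo to QoS class 1 → {sierra:27, juliet:17, kilo:1}
update sierra to QoS class 26 → {sierra:26, juliet:17, kilo:1}
add foxtrot (QoS class 32) → {foxtrot:32, sierra:26, juliet:17, kilo:1}
add hotel (QoS class 9) → {foxtrot:32, sierra:26, juliet:17, hotel:9, kilo:1}
add uniform (QoS class 5) → {foxtrot:32, sierra:26, juliet:17, hotel:9, uniform:5, kilo:1}
update foxtrot to QoS class 11 → {sierra:26, juliet:17, foxtrot:11, hotel:9, uniform:5, kilo:1}
send next → sierra; now {juliet:17, foxtrot:11, hotel:9, uniform:5, kilo:1}
send next → juliet; now {foxtrot:11, hotel:9, uniform:5, kilo:1}
send next → foxtrot; now {hotel:9, uniform:5, kilo:1}
send next → hotel; now {uniform:5, kilo:1}

delta, echo, sierra, juliet, foxtrot, hotel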